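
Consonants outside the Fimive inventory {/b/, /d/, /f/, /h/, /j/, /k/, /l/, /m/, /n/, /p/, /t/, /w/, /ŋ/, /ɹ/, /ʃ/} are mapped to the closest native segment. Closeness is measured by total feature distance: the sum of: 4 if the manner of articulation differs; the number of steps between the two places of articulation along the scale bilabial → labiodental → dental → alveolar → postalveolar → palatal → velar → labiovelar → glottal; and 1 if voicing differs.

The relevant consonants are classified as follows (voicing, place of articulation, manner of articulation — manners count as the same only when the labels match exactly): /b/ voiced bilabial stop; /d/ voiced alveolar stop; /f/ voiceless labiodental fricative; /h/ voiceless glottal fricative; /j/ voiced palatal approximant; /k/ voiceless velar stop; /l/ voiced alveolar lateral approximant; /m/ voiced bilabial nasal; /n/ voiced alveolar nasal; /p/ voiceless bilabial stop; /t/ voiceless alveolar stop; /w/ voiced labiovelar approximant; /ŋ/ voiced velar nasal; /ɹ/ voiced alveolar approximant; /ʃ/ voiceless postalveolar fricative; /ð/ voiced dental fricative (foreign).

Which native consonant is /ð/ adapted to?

f

/f/ is closest: same manner (fricative), place distance 1 (dental→labiodental), voicing differs (+1); total 2. Next closest is /ʃ/ at distance 3.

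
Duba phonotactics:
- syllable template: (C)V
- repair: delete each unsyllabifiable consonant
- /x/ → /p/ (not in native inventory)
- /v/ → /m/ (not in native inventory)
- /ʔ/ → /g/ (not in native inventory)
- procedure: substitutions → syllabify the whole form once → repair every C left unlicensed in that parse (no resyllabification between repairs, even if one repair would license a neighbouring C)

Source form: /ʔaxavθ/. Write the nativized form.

gapa

Substitution: /ʔ/ → /g/, /x/ → /p/, /v/ → /m/, giving /gapamθ/.
Syllabifying with onset maximization leaves /m/, /θ/ stranded (no codas are permitted; onsets are limited to one consonant).
Deletion applies to /m/, /θ/.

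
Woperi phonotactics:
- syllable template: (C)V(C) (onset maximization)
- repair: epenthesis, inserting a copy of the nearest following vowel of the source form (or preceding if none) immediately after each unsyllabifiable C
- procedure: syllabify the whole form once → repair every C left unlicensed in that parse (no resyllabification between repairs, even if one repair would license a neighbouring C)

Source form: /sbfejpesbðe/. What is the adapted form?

Under (C)V(C), the unsyllabifiable consonants are /s/, /b/, /b/ (at most one coda consonant is licensed; onsets are limited to one consonant).
Inserting the epenthetic vowel yields /s/ → /se/, /b/ → /be/, /b/ → /be/.

sebefejpesbeðe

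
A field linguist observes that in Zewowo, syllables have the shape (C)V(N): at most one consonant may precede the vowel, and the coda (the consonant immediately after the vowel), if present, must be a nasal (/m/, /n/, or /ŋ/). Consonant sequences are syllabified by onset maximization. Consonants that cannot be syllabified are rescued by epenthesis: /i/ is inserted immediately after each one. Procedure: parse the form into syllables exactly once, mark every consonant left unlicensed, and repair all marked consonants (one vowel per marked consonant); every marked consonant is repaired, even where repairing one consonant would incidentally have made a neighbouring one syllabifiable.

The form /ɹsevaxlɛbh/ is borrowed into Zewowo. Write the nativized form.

ɹisevaxilɛbihi

Syllabifying with onset maximization leaves /ɹ/, /x/, /b/, /h/ stranded (only a nasal (/m/, /n/, or /ŋ/) is licensed in coda position; onsets are limited to one consonant).
Epenthesis after each stranded consonant: /ɹ/ → /ɹi/, /x/ → /xi/, /b/ → /bi/, /h/ → /hi/.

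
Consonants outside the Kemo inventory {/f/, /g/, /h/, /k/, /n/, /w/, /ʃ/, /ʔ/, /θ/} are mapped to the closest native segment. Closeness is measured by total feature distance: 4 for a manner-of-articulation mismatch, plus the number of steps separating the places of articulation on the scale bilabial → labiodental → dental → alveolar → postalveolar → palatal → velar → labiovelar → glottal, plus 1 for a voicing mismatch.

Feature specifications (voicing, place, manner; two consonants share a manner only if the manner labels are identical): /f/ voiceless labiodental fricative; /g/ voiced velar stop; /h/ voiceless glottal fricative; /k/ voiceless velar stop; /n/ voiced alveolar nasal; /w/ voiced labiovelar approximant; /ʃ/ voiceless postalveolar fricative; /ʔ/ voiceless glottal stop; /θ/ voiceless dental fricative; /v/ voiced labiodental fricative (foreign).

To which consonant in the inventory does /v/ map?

f

/f/ is closest: same manner (fricative), place distance 0 (labiodental→labiodental), voicing differs (+1); total 1. Next closest is /θ/ at distance 2.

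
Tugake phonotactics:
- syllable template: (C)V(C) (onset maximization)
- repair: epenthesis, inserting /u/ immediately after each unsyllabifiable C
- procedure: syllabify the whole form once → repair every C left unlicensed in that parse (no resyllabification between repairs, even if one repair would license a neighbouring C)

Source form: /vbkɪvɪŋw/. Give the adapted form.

Under (C)V(C), the unsyllabifiable consonants are /v/, /b/, /w/ (at most one coda consonant is licensed; onsets are limited to one consonant).
Each unlicensed consonant becomes the onset of a new syllable: /v/ → /vu/, /b/ → /bu/, /w/ → /wu/.

vubukɪvɪŋwu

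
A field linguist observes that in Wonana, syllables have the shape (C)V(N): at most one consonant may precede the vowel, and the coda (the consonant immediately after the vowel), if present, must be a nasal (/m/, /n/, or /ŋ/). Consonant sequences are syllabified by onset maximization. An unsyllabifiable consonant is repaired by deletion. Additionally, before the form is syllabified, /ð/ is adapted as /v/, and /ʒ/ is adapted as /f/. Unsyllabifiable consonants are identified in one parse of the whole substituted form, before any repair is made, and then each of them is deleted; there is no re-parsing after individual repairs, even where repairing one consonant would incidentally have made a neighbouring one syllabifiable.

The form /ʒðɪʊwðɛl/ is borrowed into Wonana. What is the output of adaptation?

Substitution: /ʒ/ → /f/, /ð/ → /v/, giving /fvɪʊwvɛl/.
Syllabifying with onset maximization leaves /f/, /w/, /l/ stranded (only a nasal (/m/, /n/, or /ŋ/) is licensed in coda position; onsets are limited to one consonant).
Deletion applies to /f/, /w/, /l/.

vɪʊvɛ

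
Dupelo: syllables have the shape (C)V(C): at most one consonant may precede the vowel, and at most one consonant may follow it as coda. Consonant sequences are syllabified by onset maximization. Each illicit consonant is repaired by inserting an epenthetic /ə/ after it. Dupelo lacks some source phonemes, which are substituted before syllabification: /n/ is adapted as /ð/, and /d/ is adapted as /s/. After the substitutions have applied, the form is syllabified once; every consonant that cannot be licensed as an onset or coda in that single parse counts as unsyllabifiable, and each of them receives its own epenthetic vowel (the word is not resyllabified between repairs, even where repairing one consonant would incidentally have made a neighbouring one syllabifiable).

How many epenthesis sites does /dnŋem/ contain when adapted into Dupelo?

After substitution the input is /sðŋem/.
The unsyllabifiable consonants are /s/, /ð/; each receives one epenthetic vowel.

2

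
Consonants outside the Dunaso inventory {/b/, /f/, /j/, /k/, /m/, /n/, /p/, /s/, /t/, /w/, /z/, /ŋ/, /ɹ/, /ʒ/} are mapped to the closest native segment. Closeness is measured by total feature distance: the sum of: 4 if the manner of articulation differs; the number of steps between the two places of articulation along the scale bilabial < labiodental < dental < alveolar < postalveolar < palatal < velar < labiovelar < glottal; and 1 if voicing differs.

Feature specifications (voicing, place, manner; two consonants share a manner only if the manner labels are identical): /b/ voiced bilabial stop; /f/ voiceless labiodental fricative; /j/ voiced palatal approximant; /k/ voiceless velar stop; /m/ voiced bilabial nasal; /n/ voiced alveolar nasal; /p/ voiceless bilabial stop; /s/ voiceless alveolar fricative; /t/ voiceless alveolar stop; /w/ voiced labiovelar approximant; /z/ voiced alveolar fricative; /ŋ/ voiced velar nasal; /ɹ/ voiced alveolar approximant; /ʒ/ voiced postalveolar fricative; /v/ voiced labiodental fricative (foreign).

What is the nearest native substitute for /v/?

/f/ is closest: same manner (fricative), place distance 0 (labiodental→labiodental), voicing differs (+1); total 1. Next closest is /z/ at distance 2.

f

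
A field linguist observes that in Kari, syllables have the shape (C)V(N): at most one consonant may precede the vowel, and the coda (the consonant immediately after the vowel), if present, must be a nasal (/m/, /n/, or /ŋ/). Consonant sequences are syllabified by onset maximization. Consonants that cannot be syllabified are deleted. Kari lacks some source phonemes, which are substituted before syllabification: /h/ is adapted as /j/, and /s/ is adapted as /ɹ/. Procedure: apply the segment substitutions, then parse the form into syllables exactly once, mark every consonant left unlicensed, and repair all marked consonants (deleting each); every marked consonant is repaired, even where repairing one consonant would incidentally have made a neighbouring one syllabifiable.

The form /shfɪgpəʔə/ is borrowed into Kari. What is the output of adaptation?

fɪpəʔə

Substitution: /s/ → /ɹ/, /h/ → /j/, giving /ɹjfɪgpəʔə/.
The consonants /ɹ/, /j/, /g/ cannot be parsed into a legal (C)V(N) syllable (only a nasal (/m/, /n/, or /ŋ/) is licensed in coda position; onsets are limited to one consonant).
Each unlicensed consonant is deleted: /ɹ/, /j/, /g/.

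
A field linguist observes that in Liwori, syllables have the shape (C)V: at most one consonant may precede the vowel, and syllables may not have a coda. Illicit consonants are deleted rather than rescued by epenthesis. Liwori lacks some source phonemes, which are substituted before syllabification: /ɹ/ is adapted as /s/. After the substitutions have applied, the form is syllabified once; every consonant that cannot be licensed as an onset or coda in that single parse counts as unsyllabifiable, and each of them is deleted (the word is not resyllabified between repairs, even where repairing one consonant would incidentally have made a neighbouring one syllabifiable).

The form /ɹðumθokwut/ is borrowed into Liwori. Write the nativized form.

ðuθowu

Substitution: /ɹ/ → /s/, giving /sðumθokwut/.
Under (C)V, the unsyllabifiable consonants are /s/, /m/, /k/, /t/ (no codas are permitted; onsets are limited to one consonant).
Deleting the stranded consonants removes /s/, /m/, /k/, /t/.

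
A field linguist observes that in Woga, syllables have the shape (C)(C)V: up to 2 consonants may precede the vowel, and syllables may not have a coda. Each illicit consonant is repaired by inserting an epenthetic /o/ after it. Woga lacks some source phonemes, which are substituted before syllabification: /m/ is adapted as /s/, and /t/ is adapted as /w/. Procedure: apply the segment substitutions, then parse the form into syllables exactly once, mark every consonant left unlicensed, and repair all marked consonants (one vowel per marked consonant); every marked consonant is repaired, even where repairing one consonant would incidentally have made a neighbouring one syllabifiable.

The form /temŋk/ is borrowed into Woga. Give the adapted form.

wesoŋoko

Substitution: /t/ → /w/, /m/ → /s/, giving /wesŋk/.
Under (C)(C)V, the unsyllabifiable consonants are /s/, /ŋ/, /k/ (no codas are permitted; onsets may contain at most 2 consonants).
Epenthesis after each stranded consonant: /s/ → /so/, /ŋ/ → /ŋo/, /k/ → /ko/.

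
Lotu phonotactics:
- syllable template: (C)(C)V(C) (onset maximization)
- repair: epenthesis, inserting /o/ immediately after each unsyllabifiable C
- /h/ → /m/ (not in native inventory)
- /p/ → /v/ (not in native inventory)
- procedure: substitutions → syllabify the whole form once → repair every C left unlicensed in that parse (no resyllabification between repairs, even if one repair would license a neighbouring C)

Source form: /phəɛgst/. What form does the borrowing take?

Substitution: /p/ → /v/, /h/ → /m/, giving /vməɛgst/.
Syllabifying with onset maximization leaves /s/, /t/ stranded (at most one coda consonant is licensed; onsets may contain at most 2 consonants).
Each unlicensed consonant becomes the onset of a new syllable: /s/ → /so/, /t/ → /to/.

vməɛgsoto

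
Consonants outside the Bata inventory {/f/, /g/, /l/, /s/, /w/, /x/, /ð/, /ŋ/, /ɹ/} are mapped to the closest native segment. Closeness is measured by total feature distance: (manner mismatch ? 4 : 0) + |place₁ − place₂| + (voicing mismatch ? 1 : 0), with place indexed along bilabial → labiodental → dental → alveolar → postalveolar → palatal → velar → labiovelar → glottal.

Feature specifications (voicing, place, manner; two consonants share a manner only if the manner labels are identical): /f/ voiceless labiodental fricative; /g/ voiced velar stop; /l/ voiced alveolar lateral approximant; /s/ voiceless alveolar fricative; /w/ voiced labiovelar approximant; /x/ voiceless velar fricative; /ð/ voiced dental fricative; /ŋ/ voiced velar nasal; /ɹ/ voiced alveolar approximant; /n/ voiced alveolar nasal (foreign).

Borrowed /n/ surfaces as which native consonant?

ŋ

/ŋ/ is closest: same manner (nasal), place distance 3 (alveolar→velar), same voicing; total 3. Next closest is /l/ at distance 4.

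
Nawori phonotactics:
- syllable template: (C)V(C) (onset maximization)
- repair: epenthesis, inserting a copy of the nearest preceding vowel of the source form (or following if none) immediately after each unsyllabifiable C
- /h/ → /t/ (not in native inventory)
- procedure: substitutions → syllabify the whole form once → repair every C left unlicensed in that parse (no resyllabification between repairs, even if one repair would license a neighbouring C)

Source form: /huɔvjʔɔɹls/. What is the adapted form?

tuɔvjɔʔɔɹlɔsɔ

Substitution: /h/ → /t/, giving /tuɔvjʔɔɹls/.
Under (C)V(C), the unsyllabifiable consonants are /j/, /l/, /s/ (at most one coda consonant is licensed; onsets are limited to one consonant).
Each unlicensed consonant becomes the onset of a new syllable: /j/ → /jɔ/, /l/ → /lɔ/, /s/ → /sɔ/.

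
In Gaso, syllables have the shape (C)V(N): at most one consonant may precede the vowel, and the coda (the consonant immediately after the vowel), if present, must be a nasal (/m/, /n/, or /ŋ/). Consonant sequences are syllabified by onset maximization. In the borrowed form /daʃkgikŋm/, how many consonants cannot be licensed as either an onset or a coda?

The consonants /ʃ/, /k/, /k/, /ŋ/, /m/ cannot be parsed into a legal (C)V(N) syllable (only a nasal (/m/, /n/, or /ŋ/) is licensed in coda position; onsets are limited to one consonant).

5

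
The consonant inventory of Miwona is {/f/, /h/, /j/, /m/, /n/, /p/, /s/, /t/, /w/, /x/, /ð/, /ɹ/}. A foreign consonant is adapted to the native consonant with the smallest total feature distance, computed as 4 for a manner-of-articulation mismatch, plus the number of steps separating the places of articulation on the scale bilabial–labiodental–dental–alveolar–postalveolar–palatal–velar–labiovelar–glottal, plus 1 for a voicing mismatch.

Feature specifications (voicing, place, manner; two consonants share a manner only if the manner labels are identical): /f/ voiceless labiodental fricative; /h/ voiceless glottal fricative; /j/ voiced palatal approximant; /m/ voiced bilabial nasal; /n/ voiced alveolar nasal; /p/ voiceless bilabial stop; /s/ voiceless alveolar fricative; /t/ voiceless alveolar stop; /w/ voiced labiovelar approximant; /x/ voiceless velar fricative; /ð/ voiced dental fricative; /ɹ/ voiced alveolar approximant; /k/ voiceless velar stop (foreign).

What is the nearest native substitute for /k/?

/t/ is closest: same manner (stop), place distance 3 (velar→alveolar), same voicing; total 3. Next closest is /x/ at distance 4.

t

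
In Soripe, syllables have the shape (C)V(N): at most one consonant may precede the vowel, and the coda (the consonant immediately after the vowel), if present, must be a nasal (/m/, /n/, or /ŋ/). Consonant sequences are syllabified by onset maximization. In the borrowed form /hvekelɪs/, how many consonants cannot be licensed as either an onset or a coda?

Syllabifying with onset maximization leaves /h/, /s/ stranded (only a nasal (/m/, /n/, or /ŋ/) is licensed in coda position; onsets are limited to one consonant).

2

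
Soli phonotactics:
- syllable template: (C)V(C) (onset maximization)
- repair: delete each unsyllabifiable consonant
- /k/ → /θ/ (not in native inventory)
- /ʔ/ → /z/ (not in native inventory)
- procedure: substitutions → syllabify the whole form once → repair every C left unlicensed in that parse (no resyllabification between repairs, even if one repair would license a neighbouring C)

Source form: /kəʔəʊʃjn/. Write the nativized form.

Substitution: /k/ → /θ/, /ʔ/ → /z/, giving /θəzəʊʃjn/.
Under (C)V(C), the unsyllabifiable consonants are /j/, /n/ (at most one coda consonant is licensed; onsets are limited to one consonant).
Deletion applies to /j/, /n/.

θəzəʊʃ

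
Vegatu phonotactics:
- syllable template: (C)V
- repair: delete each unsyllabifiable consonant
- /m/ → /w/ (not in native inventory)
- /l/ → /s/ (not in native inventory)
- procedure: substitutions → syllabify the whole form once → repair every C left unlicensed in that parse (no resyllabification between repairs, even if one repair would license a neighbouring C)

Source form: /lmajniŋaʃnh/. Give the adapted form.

waniŋa

Substitution: /l/ → /s/, /m/ → /w/, giving /swajniŋaʃnh/.
The consonants /s/, /j/, /ʃ/, /n/, /h/ cannot be parsed into a legal (C)V syllable (no codas are permitted; onsets are limited to one consonant).
Each unlicensed consonant is deleted: /s/, /j/, /ʃ/, /n/, /h/.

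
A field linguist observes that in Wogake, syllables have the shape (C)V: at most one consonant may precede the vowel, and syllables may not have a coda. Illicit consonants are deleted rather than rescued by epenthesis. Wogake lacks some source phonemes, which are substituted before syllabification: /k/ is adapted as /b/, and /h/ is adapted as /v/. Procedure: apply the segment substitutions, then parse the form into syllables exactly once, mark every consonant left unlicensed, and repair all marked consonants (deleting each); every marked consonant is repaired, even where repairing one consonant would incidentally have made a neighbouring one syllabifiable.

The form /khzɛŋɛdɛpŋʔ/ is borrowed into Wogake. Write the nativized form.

zɛŋɛdɛ

Substitution: /k/ → /b/, /h/ → /v/, giving /bvzɛŋɛdɛpŋʔ/.
Syllabifying with onset maximization leaves /b/, /v/, /p/, /ŋ/, /ʔ/ stranded (no codas are permitted; onsets are limited to one consonant).
Deletion applies to /b/, /v/, /p/, /ŋ/, /ʔ/.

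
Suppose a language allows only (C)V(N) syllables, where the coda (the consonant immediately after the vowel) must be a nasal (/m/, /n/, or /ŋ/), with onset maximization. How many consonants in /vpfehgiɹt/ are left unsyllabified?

5

Syllabifying with onset maximization leaves /v/, /p/, /h/, /ɹ/, /t/ stranded (only a nasal (/m/, /n/, or /ŋ/) is licensed in coda position; onsets are limited to one consonant).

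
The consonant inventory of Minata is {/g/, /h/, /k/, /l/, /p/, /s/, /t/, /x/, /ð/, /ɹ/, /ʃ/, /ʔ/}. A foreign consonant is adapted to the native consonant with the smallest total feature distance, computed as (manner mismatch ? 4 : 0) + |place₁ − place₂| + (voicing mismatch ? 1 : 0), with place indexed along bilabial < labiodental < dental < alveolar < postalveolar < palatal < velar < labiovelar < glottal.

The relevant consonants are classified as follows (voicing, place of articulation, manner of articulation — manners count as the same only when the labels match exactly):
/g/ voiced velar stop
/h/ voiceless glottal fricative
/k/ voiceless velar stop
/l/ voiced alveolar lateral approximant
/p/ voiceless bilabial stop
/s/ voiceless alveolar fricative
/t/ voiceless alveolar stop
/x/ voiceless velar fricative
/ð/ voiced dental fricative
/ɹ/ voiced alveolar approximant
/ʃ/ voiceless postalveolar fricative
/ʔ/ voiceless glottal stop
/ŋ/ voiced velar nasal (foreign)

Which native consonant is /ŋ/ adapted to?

/g/ is closest: manner differs (nasal→stop, +4), place distance 0 (velar→velar), same voicing; total 4. Next closest is /k/ at distance 5.

g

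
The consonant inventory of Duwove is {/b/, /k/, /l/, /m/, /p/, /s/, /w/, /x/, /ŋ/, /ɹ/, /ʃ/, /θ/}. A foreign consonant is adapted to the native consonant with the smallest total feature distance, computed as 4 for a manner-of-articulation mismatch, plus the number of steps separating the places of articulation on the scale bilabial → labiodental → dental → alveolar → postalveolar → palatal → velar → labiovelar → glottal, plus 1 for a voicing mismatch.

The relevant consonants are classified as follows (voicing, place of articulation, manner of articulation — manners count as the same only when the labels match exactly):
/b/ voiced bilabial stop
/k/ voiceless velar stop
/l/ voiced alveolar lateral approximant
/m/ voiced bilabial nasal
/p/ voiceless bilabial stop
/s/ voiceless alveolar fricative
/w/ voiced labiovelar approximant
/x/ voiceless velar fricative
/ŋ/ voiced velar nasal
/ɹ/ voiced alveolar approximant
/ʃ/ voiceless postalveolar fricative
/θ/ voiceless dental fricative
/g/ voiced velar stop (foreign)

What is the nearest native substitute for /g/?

k

/k/ is closest: same manner (stop), place distance 0 (velar→velar), voicing differs (+1); total 1. Next closest is /ŋ/ at distance 4.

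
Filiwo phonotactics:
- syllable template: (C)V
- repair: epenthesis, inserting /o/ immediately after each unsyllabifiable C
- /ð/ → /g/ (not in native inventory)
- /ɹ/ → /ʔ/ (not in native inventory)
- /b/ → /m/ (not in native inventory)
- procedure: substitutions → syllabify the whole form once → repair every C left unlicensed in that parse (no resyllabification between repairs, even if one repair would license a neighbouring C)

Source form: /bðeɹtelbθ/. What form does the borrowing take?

Substitution: /b/ → /m/, /ð/ → /g/, /ɹ/ → /ʔ/, giving /mgeʔtelmθ/.
Under (C)V, the unsyllabifiable consonants are /m/, /ʔ/, /l/, /m/, /θ/ (no codas are permitted; onsets are limited to one consonant).
Epenthesis after each stranded consonant: /m/ → /mo/, /ʔ/ → /ʔo/, /l/ → /lo/, /m/ → /mo/, /θ/ → /θo/.

mogeʔotelomoθo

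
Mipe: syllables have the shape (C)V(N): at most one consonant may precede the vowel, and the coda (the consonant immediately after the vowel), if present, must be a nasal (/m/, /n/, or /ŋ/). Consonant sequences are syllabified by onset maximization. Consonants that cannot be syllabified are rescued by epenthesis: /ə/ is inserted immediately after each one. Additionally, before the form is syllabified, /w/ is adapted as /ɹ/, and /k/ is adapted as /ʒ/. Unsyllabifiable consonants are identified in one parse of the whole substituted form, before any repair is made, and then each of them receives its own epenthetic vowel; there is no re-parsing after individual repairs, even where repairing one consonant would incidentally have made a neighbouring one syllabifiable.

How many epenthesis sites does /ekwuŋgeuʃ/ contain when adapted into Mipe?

2

After substitution the input is /eʒɹuŋgeuʃ/.
The unsyllabifiable consonants are /ʒ/, /ʃ/; each receives one epenthetic vowel.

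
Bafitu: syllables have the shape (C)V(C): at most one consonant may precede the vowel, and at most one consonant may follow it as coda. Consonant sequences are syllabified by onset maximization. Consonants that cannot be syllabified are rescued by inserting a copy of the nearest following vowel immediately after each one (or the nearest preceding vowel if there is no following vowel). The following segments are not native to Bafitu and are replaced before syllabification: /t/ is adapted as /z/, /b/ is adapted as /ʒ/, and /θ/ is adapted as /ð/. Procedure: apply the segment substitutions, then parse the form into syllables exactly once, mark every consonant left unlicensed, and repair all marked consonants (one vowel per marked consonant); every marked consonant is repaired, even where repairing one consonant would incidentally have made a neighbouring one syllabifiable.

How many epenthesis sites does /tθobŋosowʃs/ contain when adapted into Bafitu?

3

After substitution the input is /zðoʒŋosowʃs/.
The unsyllabifiable consonants are /z/, /ʃ/, /s/; each receives one epenthetic vowel.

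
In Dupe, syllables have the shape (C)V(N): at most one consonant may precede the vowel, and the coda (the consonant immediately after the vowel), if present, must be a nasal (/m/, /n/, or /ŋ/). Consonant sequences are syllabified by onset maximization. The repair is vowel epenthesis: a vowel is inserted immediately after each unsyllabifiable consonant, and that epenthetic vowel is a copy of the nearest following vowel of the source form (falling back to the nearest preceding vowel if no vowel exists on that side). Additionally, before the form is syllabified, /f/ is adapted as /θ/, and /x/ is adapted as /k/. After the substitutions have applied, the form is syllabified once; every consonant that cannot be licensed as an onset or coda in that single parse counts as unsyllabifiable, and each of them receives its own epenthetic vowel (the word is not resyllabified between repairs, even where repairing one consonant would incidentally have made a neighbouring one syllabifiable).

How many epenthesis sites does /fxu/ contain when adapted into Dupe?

1

After substitution the input is /θku/.
The unsyllabifiable consonants are /θ/; each receives one epenthetic vowel.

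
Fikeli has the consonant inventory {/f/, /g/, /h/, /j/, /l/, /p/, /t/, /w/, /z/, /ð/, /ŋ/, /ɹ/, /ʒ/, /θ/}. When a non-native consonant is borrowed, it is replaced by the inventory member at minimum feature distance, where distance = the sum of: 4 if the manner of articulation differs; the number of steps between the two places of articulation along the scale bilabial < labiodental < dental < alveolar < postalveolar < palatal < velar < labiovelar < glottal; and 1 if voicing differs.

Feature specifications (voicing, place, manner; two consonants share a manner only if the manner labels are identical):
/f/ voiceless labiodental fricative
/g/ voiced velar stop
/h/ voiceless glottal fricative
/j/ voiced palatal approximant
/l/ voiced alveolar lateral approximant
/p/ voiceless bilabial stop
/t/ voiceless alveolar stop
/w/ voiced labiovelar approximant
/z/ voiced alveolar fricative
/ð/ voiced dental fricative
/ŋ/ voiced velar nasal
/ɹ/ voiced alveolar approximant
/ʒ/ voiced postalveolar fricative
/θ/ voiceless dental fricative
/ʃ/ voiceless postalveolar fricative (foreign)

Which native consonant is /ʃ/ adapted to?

ʒ

/ʒ/ is closest: same manner (fricative), place distance 0 (postalveolar→postalveolar), voicing differs (+1); total 1. Next closest is /z/ at distance 2.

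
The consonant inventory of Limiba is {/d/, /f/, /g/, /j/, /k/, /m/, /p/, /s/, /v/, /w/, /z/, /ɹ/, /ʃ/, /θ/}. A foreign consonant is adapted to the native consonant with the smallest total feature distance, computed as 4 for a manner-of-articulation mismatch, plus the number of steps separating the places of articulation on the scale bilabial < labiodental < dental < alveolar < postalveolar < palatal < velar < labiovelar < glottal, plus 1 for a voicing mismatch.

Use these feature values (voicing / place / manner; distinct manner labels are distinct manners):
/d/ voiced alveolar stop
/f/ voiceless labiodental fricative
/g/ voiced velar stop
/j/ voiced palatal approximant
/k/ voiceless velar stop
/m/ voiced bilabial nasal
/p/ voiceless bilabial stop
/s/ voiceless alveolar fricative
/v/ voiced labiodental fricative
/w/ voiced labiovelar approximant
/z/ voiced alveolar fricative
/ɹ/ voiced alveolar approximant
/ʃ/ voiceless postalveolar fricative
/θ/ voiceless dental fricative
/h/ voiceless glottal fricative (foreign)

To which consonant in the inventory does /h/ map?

ʃ

/ʃ/ is closest: same manner (fricative), place distance 4 (glottal→postalveolar), same voicing; total 4. Next closest is /s/ at distance 5.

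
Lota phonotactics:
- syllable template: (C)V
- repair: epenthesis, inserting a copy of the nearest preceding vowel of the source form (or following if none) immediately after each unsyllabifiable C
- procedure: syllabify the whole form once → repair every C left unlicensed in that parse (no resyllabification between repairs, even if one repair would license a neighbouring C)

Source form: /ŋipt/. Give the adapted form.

Syllabifying with onset maximization leaves /p/, /t/ stranded (no codas are permitted; onsets are limited to one consonant).
Epenthesis after each stranded consonant: /p/ → /pi/, /t/ → /ti/.

ŋipiti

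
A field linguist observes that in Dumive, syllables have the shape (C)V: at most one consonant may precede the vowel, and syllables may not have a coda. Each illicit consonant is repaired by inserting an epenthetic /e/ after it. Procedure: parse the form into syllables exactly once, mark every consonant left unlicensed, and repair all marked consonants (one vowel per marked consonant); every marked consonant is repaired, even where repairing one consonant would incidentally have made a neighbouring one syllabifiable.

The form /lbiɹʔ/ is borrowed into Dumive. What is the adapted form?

lebiɹeʔe

Under (C)V, the unsyllabifiable consonants are /l/, /ɹ/, /ʔ/ (no codas are permitted; onsets are limited to one consonant).
Inserting the epenthetic vowel yields /l/ → /le/, /ɹ/ → /ɹe/, /ʔ/ → /ʔe/.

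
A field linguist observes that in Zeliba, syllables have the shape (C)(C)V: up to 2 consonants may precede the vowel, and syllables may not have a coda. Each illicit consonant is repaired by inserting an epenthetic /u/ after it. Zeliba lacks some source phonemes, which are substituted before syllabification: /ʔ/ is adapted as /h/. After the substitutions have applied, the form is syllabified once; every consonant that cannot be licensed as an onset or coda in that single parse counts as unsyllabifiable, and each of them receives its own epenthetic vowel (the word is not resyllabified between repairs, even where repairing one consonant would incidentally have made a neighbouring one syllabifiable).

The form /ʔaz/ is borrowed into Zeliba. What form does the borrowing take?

hazu

Substitution: /ʔ/ → /h/, giving /haz/.
Under (C)(C)V, the unsyllabifiable consonants are /z/ (no codas are permitted; onsets may contain at most 2 consonants).
Each unlicensed consonant becomes the onset of a new syllable: /z/ → /zu/.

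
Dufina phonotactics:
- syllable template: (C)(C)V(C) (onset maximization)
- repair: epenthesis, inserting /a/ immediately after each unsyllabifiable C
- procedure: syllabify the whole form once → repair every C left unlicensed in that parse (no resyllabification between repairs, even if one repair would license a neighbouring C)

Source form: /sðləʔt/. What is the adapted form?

Under (C)(C)V(C), the unsyllabifiable consonants are /s/, /t/ (at most one coda consonant is licensed; onsets may contain at most 2 consonants).
Each unlicensed consonant becomes the onset of a new syllable: /s/ → /sa/, /t/ → /ta/.

saðləʔta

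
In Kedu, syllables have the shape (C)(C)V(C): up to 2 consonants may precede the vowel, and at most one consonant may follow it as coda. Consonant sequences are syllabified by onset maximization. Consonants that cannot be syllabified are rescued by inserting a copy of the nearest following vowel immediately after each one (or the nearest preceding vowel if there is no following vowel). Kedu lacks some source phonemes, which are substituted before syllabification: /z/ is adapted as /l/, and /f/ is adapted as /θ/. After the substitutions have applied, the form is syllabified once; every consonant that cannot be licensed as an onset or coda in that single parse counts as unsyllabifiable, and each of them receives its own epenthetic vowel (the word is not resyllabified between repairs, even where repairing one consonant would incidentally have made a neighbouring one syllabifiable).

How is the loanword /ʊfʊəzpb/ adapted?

ʊθʊəlpəbə

Substitution: /f/ → /θ/, /z/ → /l/, giving /ʊθʊəlpb/.
Under (C)(C)V(C), the unsyllabifiable consonants are /p/, /b/ (at most one coda consonant is licensed; onsets may contain at most 2 consonants).
Inserting the epenthetic vowel yields /p/ → /pə/, /b/ → /bə/.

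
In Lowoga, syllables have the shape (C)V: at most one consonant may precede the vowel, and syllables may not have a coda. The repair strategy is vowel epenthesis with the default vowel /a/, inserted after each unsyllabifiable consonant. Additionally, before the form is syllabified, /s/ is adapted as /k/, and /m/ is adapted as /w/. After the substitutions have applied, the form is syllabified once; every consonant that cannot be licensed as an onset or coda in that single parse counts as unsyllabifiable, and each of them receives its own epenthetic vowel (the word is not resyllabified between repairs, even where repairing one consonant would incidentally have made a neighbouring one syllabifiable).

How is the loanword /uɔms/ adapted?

uɔwaka

Substitution: /m/ → /w/, /s/ → /k/, giving /uɔwk/.
Syllabifying with onset maximization leaves /w/, /k/ stranded (no codas are permitted; onsets are limited to one consonant).
Epenthesis after each stranded consonant: /w/ → /wa/, /k/ → /ka/.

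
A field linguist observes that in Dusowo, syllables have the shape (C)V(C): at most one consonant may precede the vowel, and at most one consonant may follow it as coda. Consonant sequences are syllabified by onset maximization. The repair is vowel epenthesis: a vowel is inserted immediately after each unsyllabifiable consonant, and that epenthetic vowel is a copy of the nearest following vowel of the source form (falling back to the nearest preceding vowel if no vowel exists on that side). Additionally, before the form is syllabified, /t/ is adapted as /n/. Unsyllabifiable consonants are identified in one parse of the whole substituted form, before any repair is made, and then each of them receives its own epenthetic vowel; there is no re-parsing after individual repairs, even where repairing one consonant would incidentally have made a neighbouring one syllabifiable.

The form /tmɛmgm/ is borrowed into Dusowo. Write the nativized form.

nɛmɛmgɛmɛ

Substitution: /t/ → /n/, giving /nmɛmgm/.
The consonants /n/, /g/, /m/ cannot be parsed into a legal (C)V(C) syllable (at most one coda consonant is licensed; onsets are limited to one consonant).
Epenthesis after each stranded consonant: /n/ → /nɛ/, /g/ → /gɛ/, /m/ → /mɛ/.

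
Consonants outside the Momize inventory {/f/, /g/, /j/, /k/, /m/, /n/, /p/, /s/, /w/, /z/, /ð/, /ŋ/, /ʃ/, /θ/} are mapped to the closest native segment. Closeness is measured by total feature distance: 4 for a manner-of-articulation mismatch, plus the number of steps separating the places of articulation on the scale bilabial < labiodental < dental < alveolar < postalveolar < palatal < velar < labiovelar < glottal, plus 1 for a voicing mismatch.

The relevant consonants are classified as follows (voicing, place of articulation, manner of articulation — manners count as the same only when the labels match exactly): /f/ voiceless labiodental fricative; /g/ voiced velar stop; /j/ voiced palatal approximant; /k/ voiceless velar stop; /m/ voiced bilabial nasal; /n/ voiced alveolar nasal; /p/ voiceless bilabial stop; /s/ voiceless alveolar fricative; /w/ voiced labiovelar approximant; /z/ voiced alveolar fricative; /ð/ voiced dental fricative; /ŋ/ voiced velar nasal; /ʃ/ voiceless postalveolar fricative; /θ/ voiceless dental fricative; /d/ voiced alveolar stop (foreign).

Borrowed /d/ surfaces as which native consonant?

/g/ is closest: same manner (stop), place distance 3 (alveolar→velar), same voicing; total 3. Next closest is /k/ at distance 4.

g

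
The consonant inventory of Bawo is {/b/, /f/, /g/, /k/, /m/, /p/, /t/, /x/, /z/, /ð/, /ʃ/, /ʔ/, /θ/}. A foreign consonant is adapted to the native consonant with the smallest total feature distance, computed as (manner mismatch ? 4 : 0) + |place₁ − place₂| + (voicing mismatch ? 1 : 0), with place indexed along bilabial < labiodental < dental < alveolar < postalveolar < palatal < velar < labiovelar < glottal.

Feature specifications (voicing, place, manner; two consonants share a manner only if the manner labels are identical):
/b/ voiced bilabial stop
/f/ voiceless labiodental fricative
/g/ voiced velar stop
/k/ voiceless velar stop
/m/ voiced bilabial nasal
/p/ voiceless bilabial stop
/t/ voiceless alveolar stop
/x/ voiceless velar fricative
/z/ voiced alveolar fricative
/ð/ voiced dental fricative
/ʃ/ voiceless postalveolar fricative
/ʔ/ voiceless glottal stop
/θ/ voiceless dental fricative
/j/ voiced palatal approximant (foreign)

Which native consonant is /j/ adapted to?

/g/ is closest: manner differs (approximant→stop, +4), place distance 1 (palatal→velar), same voicing; total 5. Next closest is /k/ at distance 6.

g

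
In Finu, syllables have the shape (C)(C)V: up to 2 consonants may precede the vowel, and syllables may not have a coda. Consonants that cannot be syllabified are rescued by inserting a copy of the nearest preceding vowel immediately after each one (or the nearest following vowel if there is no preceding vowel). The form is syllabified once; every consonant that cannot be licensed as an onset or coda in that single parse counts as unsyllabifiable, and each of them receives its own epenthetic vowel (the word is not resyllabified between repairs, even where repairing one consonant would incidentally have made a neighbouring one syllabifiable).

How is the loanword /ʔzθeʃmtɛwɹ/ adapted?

Syllabifying with onset maximization leaves /ʔ/, /ʃ/, /w/, /ɹ/ stranded (no codas are permitted; onsets may contain at most 2 consonants).
Epenthesis after each stranded consonant: /ʔ/ → /ʔe/, /ʃ/ → /ʃe/, /w/ → /wɛ/, /ɹ/ → /ɹɛ/.

ʔezθeʃemtɛwɛɹɛ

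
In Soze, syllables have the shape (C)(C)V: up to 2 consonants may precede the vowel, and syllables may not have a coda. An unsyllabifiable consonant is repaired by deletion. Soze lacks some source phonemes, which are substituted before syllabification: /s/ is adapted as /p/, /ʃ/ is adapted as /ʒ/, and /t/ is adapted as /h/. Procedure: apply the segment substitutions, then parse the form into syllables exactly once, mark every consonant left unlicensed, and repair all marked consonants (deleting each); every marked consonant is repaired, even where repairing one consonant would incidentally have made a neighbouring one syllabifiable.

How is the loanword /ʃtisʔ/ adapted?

ʒhi

Substitution: /ʃ/ → /ʒ/, /t/ → /h/, /s/ → /p/, giving /ʒhipʔ/.
Syllabifying with onset maximization leaves /p/, /ʔ/ stranded (no codas are permitted; onsets may contain at most 2 consonants).
Deleting the stranded consonants removes /p/, /ʔ/.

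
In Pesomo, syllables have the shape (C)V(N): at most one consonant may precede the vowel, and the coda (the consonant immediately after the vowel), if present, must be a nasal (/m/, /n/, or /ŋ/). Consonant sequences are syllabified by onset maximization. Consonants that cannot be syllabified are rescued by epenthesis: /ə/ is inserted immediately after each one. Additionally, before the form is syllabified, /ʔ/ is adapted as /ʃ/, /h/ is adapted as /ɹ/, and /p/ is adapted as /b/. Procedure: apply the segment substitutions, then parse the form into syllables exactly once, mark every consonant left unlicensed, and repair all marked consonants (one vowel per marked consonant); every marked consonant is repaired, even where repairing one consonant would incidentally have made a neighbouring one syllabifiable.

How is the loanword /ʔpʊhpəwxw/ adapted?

Substitution: /ʔ/ → /ʃ/, /p/ → /b/, /h/ → /ɹ/, giving /ʃbʊɹbəwxw/.
Under (C)V(N), the unsyllabifiable consonants are /ʃ/, /ɹ/, /w/, /x/, /w/ (only a nasal (/m/, /n/, or /ŋ/) is licensed in coda position; onsets are limited to one consonant).
Each unlicensed consonant becomes the onset of a new syllable: /ʃ/ → /ʃə/, /ɹ/ → /ɹə/, /w/ → /wə/, /x/ → /xə/, /w/ → /wə/.

ʃəbʊɹəbəwəxəwə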